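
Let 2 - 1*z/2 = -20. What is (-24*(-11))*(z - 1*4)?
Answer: 10560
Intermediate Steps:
z = 44 (z = 4 - 2*(-20) = 4 + 40 = 44)
(-24*(-11))*(z - 1*4) = (-24*(-11))*(44 - 1*4) = 264*(44 - 4) = 264*40 = 10560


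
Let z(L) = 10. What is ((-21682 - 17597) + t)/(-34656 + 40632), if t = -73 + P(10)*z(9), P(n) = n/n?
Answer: -79/12 ≈ -6.5833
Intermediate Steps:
P(n) = 1
t = -63 (t = -73 + 1*10 = -73 + 10 = -63)
((-21682 - 17597) + t)/(-34656 + 40632) = ((-21682 - 17597) - 63)/(-34656 + 40632) = (-39279 - 63)/5976 = -39342*1/5976 = -79/12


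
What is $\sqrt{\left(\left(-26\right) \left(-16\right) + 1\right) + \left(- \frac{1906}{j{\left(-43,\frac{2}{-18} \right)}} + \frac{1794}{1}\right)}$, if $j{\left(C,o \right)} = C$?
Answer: $\frac{\sqrt{4170097}}{43} \approx 47.49$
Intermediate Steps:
$\sqrt{\left(\left(-26\right) \left(-16\right) + 1\right) + \left(- \frac{1906}{j{\left(-43,\frac{2}{-18} \right)}} + \frac{1794}{1}\right)} = \sqrt{\left(\left(-26\right) \left(-16\right) + 1\right) + \left(- \frac{1906}{-43} + \frac{1794}{1}\right)} = \sqrt{\left(416 + 1\right) + \left(\left(-1906\right) \left(- \frac{1}{43}\right) + 1794 \cdot 1\right)} = \sqrt{417 + \left(\frac{1906}{43} + 1794\right)} = \sqrt{417 + \frac{79048}{43}} = \sqrt{\frac{96979}{43}} = \frac{\sqrt{4170097}}{43}$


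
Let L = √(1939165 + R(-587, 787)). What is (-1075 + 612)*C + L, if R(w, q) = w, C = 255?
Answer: -118065 + √1938578 ≈ -1.1667e+5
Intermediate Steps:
L = √1938578 (L = √(1939165 - 587) = √1938578 ≈ 1392.3)
(-1075 + 612)*C + L = (-1075 + 612)*255 + √1938578 = -463*255 + √1938578 = -118065 + √1938578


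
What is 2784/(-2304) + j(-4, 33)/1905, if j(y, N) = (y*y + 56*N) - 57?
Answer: -3959/15240 ≈ -0.25978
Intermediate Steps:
j(y, N) = -57 + y**2 + 56*N (j(y, N) = (y**2 + 56*N) - 57 = -57 + y**2 + 56*N)
2784/(-2304) + j(-4, 33)/1905 = 2784/(-2304) + (-57 + (-4)**2 + 56*33)/1905 = 2784*(-1/2304) + (-57 + 16 + 1848)*(1/1905) = -29/24 + 1807*(1/1905) = -29/24 + 1807/1905 = -3959/15240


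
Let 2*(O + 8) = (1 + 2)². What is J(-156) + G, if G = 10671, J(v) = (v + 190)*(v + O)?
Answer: 5248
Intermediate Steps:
O = -7/2 (O = -8 + (1 + 2)²/2 = -8 + (½)*3² = -8 + (½)*9 = -8 + 9/2 = -7/2 ≈ -3.5000)
J(v) = (190 + v)*(-7/2 + v) (J(v) = (v + 190)*(v - 7/2) = (190 + v)*(-7/2 + v))
J(-156) + G = (-665 + (-156)² + (373/2)*(-156)) + 10671 = (-665 + 24336 - 29094) + 10671 = -5423 + 10671 = 5248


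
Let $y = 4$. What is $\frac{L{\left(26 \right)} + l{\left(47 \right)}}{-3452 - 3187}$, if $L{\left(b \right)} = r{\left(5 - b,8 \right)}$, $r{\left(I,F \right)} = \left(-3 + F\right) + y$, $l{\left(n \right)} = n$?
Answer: $- \frac{56}{6639} \approx -0.008435$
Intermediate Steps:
$r{\left(I,F \right)} = 1 + F$ ($r{\left(I,F \right)} = \left(-3 + F\right) + 4 = 1 + F$)
$L{\left(b \right)} = 9$ ($L{\left(b \right)} = 1 + 8 = 9$)
$\frac{L{\left(26 \right)} + l{\left(47 \right)}}{-3452 - 3187} = \frac{9 + 47}{-3452 - 3187} = \frac{56}{-6639} = 56 \left(- \frac{1}{6639}\right) = - \frac{56}{6639}$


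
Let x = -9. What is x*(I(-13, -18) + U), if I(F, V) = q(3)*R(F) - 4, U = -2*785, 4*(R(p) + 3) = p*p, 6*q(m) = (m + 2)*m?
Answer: 106263/8 ≈ 13283.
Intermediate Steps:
q(m) = m*(2 + m)/6 (q(m) = ((m + 2)*m)/6 = ((2 + m)*m)/6 = (m*(2 + m))/6 = m*(2 + m)/6)
R(p) = -3 + p²/4 (R(p) = -3 + (p*p)/4 = -3 + p²/4)
U = -1570
I(F, V) = -23/2 + 5*F²/8 (I(F, V) = ((⅙)*3*(2 + 3))*(-3 + F²/4) - 4 = ((⅙)*3*5)*(-3 + F²/4) - 4 = 5*(-3 + F²/4)/2 - 4 = (-15/2 + 5*F²/8) - 4 = -23/2 + 5*F²/8)
x*(I(-13, -18) + U) = -9*((-23/2 + (5/8)*(-13)²) - 1570) = -9*((-23/2 + (5/8)*169) - 1570) = -9*((-23/2 + 845/8) - 1570) = -9*(753/8 - 1570) = -9*(-11807/8) = 106263/8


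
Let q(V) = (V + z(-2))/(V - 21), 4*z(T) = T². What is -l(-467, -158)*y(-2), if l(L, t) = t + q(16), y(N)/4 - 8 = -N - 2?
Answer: 25824/5 ≈ 5164.8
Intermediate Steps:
z(T) = T²/4
q(V) = (1 + V)/(-21 + V) (q(V) = (V + (¼)*(-2)²)/(V - 21) = (V + (¼)*4)/(-21 + V) = (V + 1)/(-21 + V) = (1 + V)/(-21 + V))
y(N) = 24 - 4*N (y(N) = 32 + 4*(-N - 2) = 32 + 4*(-2 - N) = 32 + (-8 - 4*N) = 24 - 4*N)
l(L, t) = -17/5 + t (l(L, t) = t + (1 + 16)/(-21 + 16) = t + 17/(-5) = t - ⅕*17 = t - 17/5 = -17/5 + t)
-l(-467, -158)*y(-2) = -(-17/5 - 158)*(24 - 4*(-2)) = -(-807)*(24 + 8)/5 = -(-807)*32/5 = -1*(-25824/5) = 25824/5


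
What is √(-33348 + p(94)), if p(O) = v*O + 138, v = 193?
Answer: 2*I*√3767 ≈ 122.75*I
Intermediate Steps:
p(O) = 138 + 193*O (p(O) = 193*O + 138 = 138 + 193*O)
√(-33348 + p(94)) = √(-33348 + (138 + 193*94)) = √(-33348 + (138 + 18142)) = √(-33348 + 18280) = √(-15068) = 2*I*√3767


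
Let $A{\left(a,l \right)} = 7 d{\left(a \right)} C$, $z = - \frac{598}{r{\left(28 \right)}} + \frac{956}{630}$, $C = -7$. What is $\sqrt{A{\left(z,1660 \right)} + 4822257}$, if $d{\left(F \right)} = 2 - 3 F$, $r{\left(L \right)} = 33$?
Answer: $\frac{\sqrt{131216829315}}{165} \approx 2195.4$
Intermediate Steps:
$z = - \frac{57532}{3465}$ ($z = - \frac{598}{33} + \frac{956}{630} = \left(-598\right) \frac{1}{33} + 956 \cdot \frac{1}{630} = - \frac{598}{33} + \frac{478}{315} = - \frac{57532}{3465} \approx -16.604$)
$A{\left(a,l \right)} = -98 + 147 a$ ($A{\left(a,l \right)} = 7 \left(2 - 3 a\right) \left(-7\right) = \left(14 - 21 a\right) \left(-7\right) = -98 + 147 a$)
$\sqrt{A{\left(z,1660 \right)} + 4822257} = \sqrt{\left(-98 + 147 \left(- \frac{57532}{3465}\right)\right) + 4822257} = \sqrt{\left(-98 - \frac{402724}{165}\right) + 4822257} = \sqrt{- \frac{418894}{165} + 4822257} = \sqrt{\frac{795253511}{165}} = \frac{\sqrt{131216829315}}{165}$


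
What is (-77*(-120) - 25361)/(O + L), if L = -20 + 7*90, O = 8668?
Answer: -16121/9278 ≈ -1.7376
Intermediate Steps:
L = 610 (L = -20 + 630 = 610)
(-77*(-120) - 25361)/(O + L) = (-77*(-120) - 25361)/(8668 + 610) = (9240 - 25361)/9278 = -16121*1/9278 = -16121/9278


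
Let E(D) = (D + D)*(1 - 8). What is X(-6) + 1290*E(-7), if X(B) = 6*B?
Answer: 126384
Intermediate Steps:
E(D) = -14*D (E(D) = (2*D)*(-7) = -14*D)
X(-6) + 1290*E(-7) = 6*(-6) + 1290*(-14*(-7)) = -36 + 1290*98 = -36 + 126420 = 126384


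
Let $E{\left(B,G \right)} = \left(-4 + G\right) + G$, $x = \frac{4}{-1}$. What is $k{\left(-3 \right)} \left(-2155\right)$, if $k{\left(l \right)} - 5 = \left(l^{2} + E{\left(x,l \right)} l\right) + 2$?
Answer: $-99130$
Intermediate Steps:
$x = -4$ ($x = 4 \left(-1\right) = -4$)
$E{\left(B,G \right)} = -4 + 2 G$
$k{\left(l \right)} = 7 + l^{2} + l \left(-4 + 2 l\right)$ ($k{\left(l \right)} = 5 + \left(\left(l^{2} + \left(-4 + 2 l\right) l\right) + 2\right) = 5 + \left(\left(l^{2} + l \left(-4 + 2 l\right)\right) + 2\right) = 5 + \left(2 + l^{2} + l \left(-4 + 2 l\right)\right) = 7 + l^{2} + l \left(-4 + 2 l\right)$)
$k{\left(-3 \right)} \left(-2155\right) = \left(7 - -12 + 3 \left(-3\right)^{2}\right) \left(-2155\right) = \left(7 + 12 + 3 \cdot 9\right) \left(-2155\right) = \left(7 + 12 + 27\right) \left(-2155\right) = 46 \left(-2155\right) = -99130$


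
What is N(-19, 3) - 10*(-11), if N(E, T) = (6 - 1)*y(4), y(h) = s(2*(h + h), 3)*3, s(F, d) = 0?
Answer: 110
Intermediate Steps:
y(h) = 0 (y(h) = 0*3 = 0)
N(E, T) = 0 (N(E, T) = (6 - 1)*0 = 5*0 = 0)
N(-19, 3) - 10*(-11) = 0 - 10*(-11) = 0 + 110 = 110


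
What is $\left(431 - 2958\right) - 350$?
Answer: $-2877$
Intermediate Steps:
$\left(431 - 2958\right) - 350 = -2527 - 350 = -2877$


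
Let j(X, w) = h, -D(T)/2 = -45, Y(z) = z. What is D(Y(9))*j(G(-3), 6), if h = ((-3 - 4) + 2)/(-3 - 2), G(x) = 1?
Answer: 90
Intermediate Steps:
D(T) = 90 (D(T) = -2*(-45) = 90)
h = 1 (h = (-7 + 2)/(-5) = -5*(-⅕) = 1)
j(X, w) = 1
D(Y(9))*j(G(-3), 6) = 90*1 = 90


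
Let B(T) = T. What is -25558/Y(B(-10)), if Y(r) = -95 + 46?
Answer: 25558/49 ≈ 521.59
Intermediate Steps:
Y(r) = -49
-25558/Y(B(-10)) = -25558/(-49) = -25558*(-1/49) = 25558/49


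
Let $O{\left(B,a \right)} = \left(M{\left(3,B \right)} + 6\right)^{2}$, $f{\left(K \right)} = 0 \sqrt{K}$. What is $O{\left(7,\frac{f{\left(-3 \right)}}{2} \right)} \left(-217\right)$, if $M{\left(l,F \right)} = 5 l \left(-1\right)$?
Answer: $-17577$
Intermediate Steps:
$f{\left(K \right)} = 0$
$M{\left(l,F \right)} = - 5 l$
$O{\left(B,a \right)} = 81$ ($O{\left(B,a \right)} = \left(\left(-5\right) 3 + 6\right)^{2} = \left(-15 + 6\right)^{2} = \left(-9\right)^{2} = 81$)
$O{\left(7,\frac{f{\left(-3 \right)}}{2} \right)} \left(-217\right) = 81 \left(-217\right) = -17577$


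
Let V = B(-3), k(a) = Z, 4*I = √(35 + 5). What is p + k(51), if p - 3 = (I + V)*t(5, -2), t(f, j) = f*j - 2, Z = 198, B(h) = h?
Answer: 237 - 6*√10 ≈ 218.03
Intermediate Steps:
t(f, j) = -2 + f*j
I = √10/2 (I = √(35 + 5)/4 = √40/4 = (2*√10)/4 = √10/2 ≈ 1.5811)
k(a) = 198
V = -3
p = 39 - 6*√10 (p = 3 + (√10/2 - 3)*(-2 + 5*(-2)) = 3 + (-3 + √10/2)*(-2 - 10) = 3 + (-3 + √10/2)*(-12) = 3 + (36 - 6*√10) = 39 - 6*√10 ≈ 20.026)
p + k(51) = (39 - 6*√10) + 198 = 237 - 6*√10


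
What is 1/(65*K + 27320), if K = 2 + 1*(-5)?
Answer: 1/27125 ≈ 3.6866e-5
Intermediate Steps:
K = -3 (K = 2 - 5 = -3)
1/(65*K + 27320) = 1/(65*(-3) + 27320) = 1/(-195 + 27320) = 1/27125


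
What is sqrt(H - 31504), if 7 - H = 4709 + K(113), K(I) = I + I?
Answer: 12*I*sqrt(253) ≈ 190.87*I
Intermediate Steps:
K(I) = 2*I
H = -4928 (H = 7 - (4709 + 2*113) = 7 - (4709 + 226) = 7 - 1*4935 = 7 - 4935 = -4928)
sqrt(H - 31504) = sqrt(-4928 - 31504) = sqrt(-36432) = 12*I*sqrt(253)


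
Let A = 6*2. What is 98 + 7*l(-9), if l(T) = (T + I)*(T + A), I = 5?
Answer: 14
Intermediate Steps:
A = 12
l(T) = (5 + T)*(12 + T) (l(T) = (T + 5)*(T + 12) = (5 + T)*(12 + T))
98 + 7*l(-9) = 98 + 7*(60 + (-9)² + 17*(-9)) = 98 + 7*(60 + 81 - 153) = 98 + 7*(-12) = 98 - 84 = 14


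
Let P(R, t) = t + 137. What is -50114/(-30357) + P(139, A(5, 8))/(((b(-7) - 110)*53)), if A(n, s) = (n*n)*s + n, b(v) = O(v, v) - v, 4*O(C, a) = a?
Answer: 1071353222/674137899 ≈ 1.5892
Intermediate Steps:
O(C, a) = a/4
b(v) = -3*v/4 (b(v) = v/4 - v = -3*v/4)
A(n, s) = n + s*n**2 (A(n, s) = n**2*s + n = s*n**2 + n = n + s*n**2)
P(R, t) = 137 + t
-50114/(-30357) + P(139, A(5, 8))/(((b(-7) - 110)*53)) = -50114/(-30357) + (137 + 5*(1 + 5*8))/(((-3/4*(-7) - 110)*53)) = -50114*(-1/30357) + (137 + 5*(1 + 40))/(((21/4 - 110)*53)) = 50114/30357 + (137 + 5*41)/((-419/4*53)) = 50114/30357 + (137 + 205)/(-22207/4) = 50114/30357 + 342*(-4/22207) = 50114/30357 - 1368/22207 = 1071353222/674137899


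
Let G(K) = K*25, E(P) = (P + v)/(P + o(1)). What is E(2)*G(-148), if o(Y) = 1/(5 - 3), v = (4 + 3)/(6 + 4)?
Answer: -3996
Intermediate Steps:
v = 7/10 ≈ 0.70000
o(Y) = ½ (o(Y) = 1/2 = ½)
E(P) = (7/10 + P)/(½ + P) (E(P) = (P + 7/10)/(P + ½) = (7/10 + P)/(½ + P))
G(K) = 25*K
E(2)*G(-148) = ((7 + 10*2)/(5*(1 + 2*2)))*(25*(-148)) = ((7 + 20)/(5*(1 + 4)))*(-3700) = ((⅕)*27/5)*(-3700) = ((⅕)*(⅕)*27)*(-3700) = (27/25)*(-3700) = -3996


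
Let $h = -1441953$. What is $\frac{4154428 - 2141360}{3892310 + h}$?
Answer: $\frac{2013068}{2450357} \approx 0.82154$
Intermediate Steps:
$\frac{4154428 - 2141360}{3892310 + h} = \frac{4154428 - 2141360}{3892310 - 1441953} = \frac{2013068}{2450357}$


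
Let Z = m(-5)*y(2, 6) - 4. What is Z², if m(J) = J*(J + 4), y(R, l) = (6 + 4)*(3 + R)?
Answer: 60516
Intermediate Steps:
y(R, l) = 30 + 10*R (y(R, l) = 10*(3 + R) = 30 + 10*R)
m(J) = J*(4 + J)
Z = 246 (Z = (-5*(4 - 5))*(30 + 10*2) - 4 = (-5*(-1))*(30 + 20) - 4 = 5*50 - 4 = 250 - 4 = 246)
Z² = 246² = 60516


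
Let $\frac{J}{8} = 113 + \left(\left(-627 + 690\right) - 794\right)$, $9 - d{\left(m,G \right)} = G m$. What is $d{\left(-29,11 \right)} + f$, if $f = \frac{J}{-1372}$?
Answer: $\frac{113740}{343} \approx 331.6$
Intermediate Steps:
$d{\left(m,G \right)} = 9 - G m$
$J = -4944$ ($J = 8 \left(113 + \left(\left(-627 + 690\right) - 794\right)\right) = 8 \left(113 + \left(63 - 794\right)\right) = 8 \left(113 - 731\right) = 8 \left(-618\right) = -4944$)
$f = \frac{1236}{343}$ ($f = - \frac{4944}{-1372} = \left(-4944\right) \left(- \frac{1}{1372}\right) = \frac{1236}{343} \approx 3.6035$)
$d{\left(-29,11 \right)} + f = \left(9 - 11 \left(-29\right)\right) + \frac{1236}{343} = \left(9 + 319\right) + \frac{1236}{343} = 328 + \frac{1236}{343} = \frac{113740}{343}$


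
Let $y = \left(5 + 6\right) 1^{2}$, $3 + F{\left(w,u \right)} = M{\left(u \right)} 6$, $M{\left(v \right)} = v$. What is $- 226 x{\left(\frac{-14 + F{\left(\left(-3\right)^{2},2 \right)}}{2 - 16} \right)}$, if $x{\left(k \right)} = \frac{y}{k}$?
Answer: $- \frac{34804}{5} \approx -6960.8$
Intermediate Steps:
$F{\left(w,u \right)} = -3 + 6 u$ ($F{\left(w,u \right)} = -3 + u 6 = -3 + 6 u$)
$y = 11$ ($y = 11 \cdot 1 = 11$)
$x{\left(k \right)} = \frac{11}{k}$
$- 226 x{\left(\frac{-14 + F{\left(\left(-3\right)^{2},2 \right)}}{2 - 16} \right)} = - 226 \frac{11}{\left(-14 + \left(-3 + 6 \cdot 2\right)\right) \frac{1}{2 - 16}} = - 226 \frac{11}{\left(-14 + \left(-3 + 12\right)\right) \frac{1}{-14}} = - 226 \frac{11}{\left(-14 + 9\right) \left(- \frac{1}{14}\right)} = - 226 \frac{11}{\left(-5\right) \left(- \frac{1}{14}\right)} = - 226 \frac{11}{\frac{5}{14}} = - 226 \cdot 11 \cdot \frac{14}{5} = \left(-226\right) \frac{154}{5} = - \frac{34804}{5}$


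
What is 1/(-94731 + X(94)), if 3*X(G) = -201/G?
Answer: -94/8904781 ≈ -1.0556e-5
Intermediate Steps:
X(G) = -67/G (X(G) = (-201/G)/3 = -67/G)
1/(-94731 + X(94)) = 1/(-94731 - 67/94) = 1/(-8904781/94) = -94/8904781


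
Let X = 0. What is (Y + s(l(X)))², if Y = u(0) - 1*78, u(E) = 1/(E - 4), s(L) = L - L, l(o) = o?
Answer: 97969/16 ≈ 6123.1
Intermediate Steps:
s(L) = 0
u(E) = 1/(-4 + E)
Y = -313/4 (Y = 1/(-4 + 0) - 1*78 = 1/(-4) - 78 = -¼ - 78 = -313/4 ≈ -78.250)
(Y + s(l(X)))² = (-313/4 + 0)² = (-313/4)² = 97969/16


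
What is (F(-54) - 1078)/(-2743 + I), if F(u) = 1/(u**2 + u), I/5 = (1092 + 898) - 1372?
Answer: -3085235/993114 ≈ -3.1066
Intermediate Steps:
I = 3090 (I = 5*((1092 + 898) - 1372) = 5*(1990 - 1372) = 5*618 = 3090)
F(u) = 1/(u + u**2)
(F(-54) - 1078)/(-2743 + I) = (1/((-54)*(1 - 54)) - 1078)/(-2743 + 3090) = (-1/54/(-53) - 1078)/347 = (-1/54*(-1/53) - 1078)*(1/347) = (1/2862 - 1078)*(1/347) = -3085235/2862*1/347 = -3085235/993114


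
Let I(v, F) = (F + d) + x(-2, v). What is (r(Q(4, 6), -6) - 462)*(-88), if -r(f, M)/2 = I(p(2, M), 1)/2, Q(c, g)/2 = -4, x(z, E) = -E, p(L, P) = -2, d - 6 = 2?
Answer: 41624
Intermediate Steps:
d = 8 (d = 6 + 2 = 8)
Q(c, g) = -8 (Q(c, g) = 2*(-4) = -8)
I(v, F) = 8 + F - v (I(v, F) = (F + 8) - v = (8 + F) - v = 8 + F - v)
r(f, M) = -11 (r(f, M) = -2*(8 + 1 - 1*(-2))/2 = -2*(8 + 1 + 2)/2 = -22/2 = -2*11/2 = -11)
(r(Q(4, 6), -6) - 462)*(-88) = (-11 - 462)*(-88) = -473*(-88) = 41624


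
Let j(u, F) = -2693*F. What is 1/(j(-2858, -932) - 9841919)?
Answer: -1/7332043 ≈ -1.3639e-7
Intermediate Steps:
1/(j(-2858, -932) - 9841919) = 1/(-2693*(-932) - 9841919) = 1/(2509876 - 9841919) = 1/(-7332043) = -1/7332043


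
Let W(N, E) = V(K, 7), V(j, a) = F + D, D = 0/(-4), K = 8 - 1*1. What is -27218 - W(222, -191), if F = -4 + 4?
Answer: -27218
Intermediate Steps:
K = 7 (K = 8 - 1 = 7)
F = 0
D = 0 (D = 0*(-¼) = 0)
V(j, a) = 0 (V(j, a) = 0 + 0 = 0)
W(N, E) = 0
-27218 - W(222, -191) = -27218 - 1*0 = -27218 + 0 = -27218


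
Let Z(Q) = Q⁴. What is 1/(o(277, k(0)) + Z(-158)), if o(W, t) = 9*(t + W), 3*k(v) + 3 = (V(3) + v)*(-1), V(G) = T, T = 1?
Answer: 1/623203777 ≈ 1.6046e-9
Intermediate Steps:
V(G) = 1
k(v) = -4/3 - v/3 (k(v) = -1 + ((1 + v)*(-1))/3 = -1 + (-1 - v)/3 = -1 + (-⅓ - v/3) = -4/3 - v/3)
o(W, t) = 9*W + 9*t (o(W, t) = 9*(W + t) = 9*W + 9*t)
1/(o(277, k(0)) + Z(-158)) = 1/((9*277 + 9*(-4/3 - ⅓*0)) + (-158)⁴) = 1/((2493 + 9*(-4/3 + 0)) + 623201296) = 1/((2493 + 9*(-4/3)) + 623201296) = 1/((2493 - 12) + 623201296) = 1/(2481 + 623201296) = 1/623203777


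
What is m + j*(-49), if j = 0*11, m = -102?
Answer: -102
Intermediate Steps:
j = 0
m + j*(-49) = -102 + 0*(-49) = -102 + 0 = -102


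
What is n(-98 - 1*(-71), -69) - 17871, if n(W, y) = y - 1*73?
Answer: -18013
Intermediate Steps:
n(W, y) = -73 + y (n(W, y) = y - 73 = -73 + y)
n(-98 - 1*(-71), -69) - 17871 = (-73 - 69) - 17871 = -142 - 17871 = -18013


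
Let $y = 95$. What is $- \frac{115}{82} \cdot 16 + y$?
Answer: $\frac{2975}{41} \approx 72.561$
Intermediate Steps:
$- \frac{115}{82} \cdot 16 + y = - \frac{115}{82} \cdot 16 + 95 = \left(-115\right) \frac{1}{82} \cdot 16 + 95 = \left(- \frac{115}{82}\right) 16 + 95 = - \frac{920}{41} + 95 = \frac{2975}{41}$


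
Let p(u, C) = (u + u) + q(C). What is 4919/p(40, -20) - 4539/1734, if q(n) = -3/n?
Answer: 3202253/54502 ≈ 58.755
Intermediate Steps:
p(u, C) = -3/C + 2*u (p(u, C) = (u + u) - 3/C = 2*u - 3/C = -3/C + 2*u)
4919/p(40, -20) - 4539/1734 = 4919/(-3/(-20) + 2*40) - 4539/1734 = 4919/(-3*(-1/20) + 80) - 4539*1/1734 = 4919/(3/20 + 80) - 89/34 = 4919/(1603/20) - 89/34 = 4919*(20/1603) - 89/34 = 98380/1603 - 89/34 = 3202253/54502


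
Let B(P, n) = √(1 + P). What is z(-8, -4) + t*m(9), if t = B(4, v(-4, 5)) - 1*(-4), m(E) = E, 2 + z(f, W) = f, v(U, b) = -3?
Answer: 26 + 9*√5 ≈ 46.125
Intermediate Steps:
z(f, W) = -2 + f
t = 4 + √5 (t = √(1 + 4) - 1*(-4) = √5 + 4 = 4 + √5 ≈ 6.2361)
z(-8, -4) + t*m(9) = (-2 - 8) + (4 + √5)*9 = -10 + (36 + 9*√5) = 26 + 9*√5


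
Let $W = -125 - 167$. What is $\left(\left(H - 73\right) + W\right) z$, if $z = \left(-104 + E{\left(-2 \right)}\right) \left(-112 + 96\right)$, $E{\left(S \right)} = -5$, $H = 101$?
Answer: $-460416$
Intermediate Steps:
$W = -292$
$z = 1744$ ($z = \left(-104 - 5\right) \left(-112 + 96\right) = \left(-109\right) \left(-16\right) = 1744$)
$\left(\left(H - 73\right) + W\right) z = \left(\left(101 - 73\right) - 292\right) 1744 = \left(28 - 292\right) 1744 = \left(-264\right) 1744 = -460416$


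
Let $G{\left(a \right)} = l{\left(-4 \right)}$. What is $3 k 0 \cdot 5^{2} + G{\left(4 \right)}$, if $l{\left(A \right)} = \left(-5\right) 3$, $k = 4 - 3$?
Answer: $-15$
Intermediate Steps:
$k = 1$ ($k = 4 - 3 = 1$)
$l{\left(A \right)} = -15$
$G{\left(a \right)} = -15$
$3 k 0 \cdot 5^{2} + G{\left(4 \right)} = 3 \cdot 1 \cdot 0 \cdot 5^{2} - 15 = 3 \cdot 0 \cdot 25 - 15 = 0 \cdot 25 - 15 = 0 - 15 = -15$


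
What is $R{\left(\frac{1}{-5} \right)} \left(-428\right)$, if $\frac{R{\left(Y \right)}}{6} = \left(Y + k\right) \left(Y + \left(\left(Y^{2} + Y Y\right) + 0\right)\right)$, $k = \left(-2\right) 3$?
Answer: $- \frac{238824}{125} \approx -1910.6$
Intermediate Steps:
$k = -6$
$R{\left(Y \right)} = 6 \left(-6 + Y\right) \left(Y + 2 Y^{2}\right)$ ($R{\left(Y \right)} = 6 \left(Y - 6\right) \left(Y + \left(\left(Y^{2} + Y Y\right) + 0\right)\right) = 6 \left(-6 + Y\right) \left(Y + \left(\left(Y^{2} + Y^{2}\right) + 0\right)\right) = 6 \left(-6 + Y\right) \left(Y + \left(2 Y^{2} + 0\right)\right) = 6 \left(-6 + Y\right) \left(Y + 2 Y^{2}\right)$)
$R{\left(\frac{1}{-5} \right)} \left(-428\right) = \frac{6 \left(-6 - \frac{11}{-5} + 2 \left(\frac{1}{-5}\right)^{2}\right)}{-5} \left(-428\right) = 6 \left(- \frac{1}{5}\right) \left(-6 - - \frac{11}{5} + 2 \left(- \frac{1}{5}\right)^{2}\right) \left(-428\right) = 6 \left(- \frac{1}{5}\right) \left(-6 + \frac{11}{5} + 2 \cdot \frac{1}{25}\right) \left(-428\right) = 6 \left(- \frac{1}{5}\right) \left(-6 + \frac{11}{5} + \frac{2}{25}\right) \left(-428\right) = 6 \left(- \frac{1}{5}\right) \left(- \frac{93}{25}\right) \left(-428\right) = \frac{558}{125} \left(-428\right) = - \frac{238824}{125}$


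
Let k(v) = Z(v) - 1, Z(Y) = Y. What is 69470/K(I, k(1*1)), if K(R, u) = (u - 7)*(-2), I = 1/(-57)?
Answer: 34735/7 ≈ 4962.1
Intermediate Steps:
k(v) = -1 + v (k(v) = v - 1 = -1 + v)
I = -1/57 ≈ -0.017544
K(R, u) = 14 - 2*u (K(R, u) = (-7 + u)*(-2) = 14 - 2*u)
69470/K(I, k(1*1)) = 69470/(14 - 2*(-1 + 1*1)) = 69470/(14 - 2*(-1 + 1)) = 69470/(14 - 2*0) = 69470/(14 + 0) = 69470/14 = 69470*(1/14) = 34735/7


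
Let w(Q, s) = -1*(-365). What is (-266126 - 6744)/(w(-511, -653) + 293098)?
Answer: -272870/293463 ≈ -0.92983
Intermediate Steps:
w(Q, s) = 365
(-266126 - 6744)/(w(-511, -653) + 293098) = (-266126 - 6744)/(365 + 293098) = -272870/293463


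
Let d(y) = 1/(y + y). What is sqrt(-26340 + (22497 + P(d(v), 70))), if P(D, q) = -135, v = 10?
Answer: 3*I*sqrt(442) ≈ 63.071*I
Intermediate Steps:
d(y) = 1/(2*y)
sqrt(-26340 + (22497 + P(d(v), 70))) = sqrt(-26340 + (22497 - 135)) = sqrt(-26340 + 22362) = sqrt(-3978) = 3*I*sqrt(442)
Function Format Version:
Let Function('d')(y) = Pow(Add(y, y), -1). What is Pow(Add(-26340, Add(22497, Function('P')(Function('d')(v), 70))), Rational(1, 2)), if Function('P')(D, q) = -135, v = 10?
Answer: Mul(3, I, Pow(442, Rational(1, 2))) ≈ Mul(63.071, I)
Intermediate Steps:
Function('d')(y) = Mul(Rational(1, 2), Pow(y, -1)) (Function('d')(y) = Pow(Mul(2, y), -1) = Mul(Rational(1, 2), Pow(y, -1)))
Pow(Add(-26340, Add(22497, Function('P')(Function('d')(v), 70))), Rational(1, 2)) = Pow(Add(-26340, Add(22497, -135)), Rational(1, 2)) = Pow(Add(-26340, 22362), Rational(1, 2)) = Pow(-3978, Rational(1, 2)) = Mul(3, I, Pow(442, Rational(1, 2)))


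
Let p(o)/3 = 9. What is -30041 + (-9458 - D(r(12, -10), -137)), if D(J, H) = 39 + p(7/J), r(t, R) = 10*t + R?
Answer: -39565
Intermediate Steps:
p(o) = 27 (p(o) = 3*9 = 27)
r(t, R) = R + 10*t
D(J, H) = 66 (D(J, H) = 39 + 27 = 66)
-30041 + (-9458 - D(r(12, -10), -137)) = -30041 + (-9458 - 1*66) = -30041 + (-9458 - 66) = -30041 - 9524 = -39565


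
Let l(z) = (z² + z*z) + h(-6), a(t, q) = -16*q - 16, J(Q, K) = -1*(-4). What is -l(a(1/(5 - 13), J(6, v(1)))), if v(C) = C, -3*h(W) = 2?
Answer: -38398/3 ≈ -12799.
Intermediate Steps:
h(W) = -⅔ (h(W) = -⅓*2 = -⅔)
J(Q, K) = 4
a(t, q) = -16 - 16*q
l(z) = -⅔ + 2*z² (l(z) = (z² + z*z) - ⅔ = (z² + z²) - ⅔ = 2*z² - ⅔ = -⅔ + 2*z²)
-l(a(1/(5 - 13), J(6, v(1)))) = -(-⅔ + 2*(-16 - 16*4)²) = -(-⅔ + 2*(-16 - 64)²) = -(-⅔ + 2*(-80)²) = -(-⅔ + 2*6400) = -(-⅔ + 12800) = -1*38398/3 = -38398/3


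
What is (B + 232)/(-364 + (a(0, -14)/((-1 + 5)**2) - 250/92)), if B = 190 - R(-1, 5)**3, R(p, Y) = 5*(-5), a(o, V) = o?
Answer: -246054/5623 ≈ -43.758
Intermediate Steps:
R(p, Y) = -25
B = 15815 (B = 190 - 1*(-25)**3 = 190 - 1*(-15625) = 190 + 15625 = 15815)
(B + 232)/(-364 + (a(0, -14)/((-1 + 5)**2) - 250/92)) = (15815 + 232)/(-364 + (0/((-1 + 5)**2) - 250/92)) = 16047/(-364 + (0/(4**2) - 250*1/92)) = 16047/(-364 + (0/16 - 125/46)) = 16047/(-364 + (0*(1/16) - 125/46)) = 16047/(-364 + (0 - 125/46)) = 16047/(-364 - 125/46) = 16047/(-16869/46) = 16047*(-46/16869) = -246054/5623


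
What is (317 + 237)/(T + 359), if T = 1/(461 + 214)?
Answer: 186975/121163 ≈ 1.5432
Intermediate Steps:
T = 1/675 ≈ 0.0014815
(317 + 237)/(T + 359) = (317 + 237)/(1/675 + 359) = 554/(242326/675) = 554*(675/242326) = 186975/121163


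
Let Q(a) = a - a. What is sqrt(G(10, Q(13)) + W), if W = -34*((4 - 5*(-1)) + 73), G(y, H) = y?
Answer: I*sqrt(2778) ≈ 52.707*I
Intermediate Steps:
Q(a) = 0
W = -2788 (W = -34*((4 + 5) + 73) = -34*(9 + 73) = -34*82 = -2788)
sqrt(G(10, Q(13)) + W) = sqrt(10 - 2788) = sqrt(-2778) = I*sqrt(2778)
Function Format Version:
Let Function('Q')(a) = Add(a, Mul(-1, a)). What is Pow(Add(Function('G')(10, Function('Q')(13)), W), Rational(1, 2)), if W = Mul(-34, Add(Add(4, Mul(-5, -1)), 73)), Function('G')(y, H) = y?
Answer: Mul(I, Pow(2778, Rational(1, 2))) ≈ Mul(52.707, I)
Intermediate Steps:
Function('Q')(a) = 0
W = -2788 (W = Mul(-34, Add(Add(4, 5), 73)) = Mul(-34, Add(9, 73)) = Mul(-34, 82) = -2788)
Pow(Add(Function('G')(10, Function('Q')(13)), W), Rational(1, 2)) = Pow(Add(10, -2788), Rational(1, 2)) = Pow(-2778, Rational(1, 2)) = Mul(I, Pow(2778, Rational(1, 2)))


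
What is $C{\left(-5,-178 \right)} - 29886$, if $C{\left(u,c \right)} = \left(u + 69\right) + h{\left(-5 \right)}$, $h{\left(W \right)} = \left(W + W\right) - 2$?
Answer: $-29834$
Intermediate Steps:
$h{\left(W \right)} = -2 + 2 W$ ($h{\left(W \right)} = 2 W - 2 = -2 + 2 W$)
$C{\left(u,c \right)} = 57 + u$ ($C{\left(u,c \right)} = \left(u + 69\right) + \left(-2 + 2 \left(-5\right)\right) = \left(69 + u\right) - 12 = 57 + u$)
$C{\left(-5,-178 \right)} - 29886 = \left(57 - 5\right) - 29886 = 52 - 29886 = -29834$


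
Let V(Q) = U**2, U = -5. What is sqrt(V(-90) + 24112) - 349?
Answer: -349 + sqrt(24137) ≈ -193.64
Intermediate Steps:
V(Q) = 25 (V(Q) = (-5)**2 = 25)
sqrt(V(-90) + 24112) - 349 = sqrt(25 + 24112) - 349 = sqrt(24137) - 349 = -349 + sqrt(24137)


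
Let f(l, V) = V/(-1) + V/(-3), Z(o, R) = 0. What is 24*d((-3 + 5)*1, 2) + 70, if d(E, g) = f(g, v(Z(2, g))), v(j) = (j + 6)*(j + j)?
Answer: 70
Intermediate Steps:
v(j) = 2*j*(6 + j) (v(j) = (6 + j)*(2*j) = 2*j*(6 + j))
f(l, V) = -4*V/3 (f(l, V) = V*(-1) + V*(-⅓) = -V - V/3 = -4*V/3)
d(E, g) = 0 (d(E, g) = -8*0*(6 + 0)/3 = -8*0*6/3 = -4/3*0 = 0)
24*d((-3 + 5)*1, 2) + 70 = 24*0 + 70 = 0 + 70 = 70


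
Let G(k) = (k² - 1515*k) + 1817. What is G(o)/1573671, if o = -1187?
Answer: 1069697/524557 ≈ 2.0392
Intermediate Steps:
G(k) = 1817 + k² - 1515*k
G(o)/1573671 = (1817 + (-1187)² - 1515*(-1187))/1573671 = (1817 + 1408969 + 1798305)*(1/1573671) = 3209091*(1/1573671) = 1069697/524557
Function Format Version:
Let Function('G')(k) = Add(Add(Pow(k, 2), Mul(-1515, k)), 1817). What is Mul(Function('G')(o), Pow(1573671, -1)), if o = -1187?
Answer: Rational(1069697, 524557) ≈ 2.0392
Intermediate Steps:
Function('G')(k) = Add(1817, Pow(k, 2), Mul(-1515, k))
Mul(Function('G')(o), Pow(1573671, -1)) = Mul(Add(1817, Pow(-1187, 2), Mul(-1515, -1187)), Pow(1573671, -1)) = Mul(Add(1817, 1408969, 1798305), Rational(1, 1573671)) = Mul(3209091, Rational(1, 1573671)) = Rational(1069697, 524557)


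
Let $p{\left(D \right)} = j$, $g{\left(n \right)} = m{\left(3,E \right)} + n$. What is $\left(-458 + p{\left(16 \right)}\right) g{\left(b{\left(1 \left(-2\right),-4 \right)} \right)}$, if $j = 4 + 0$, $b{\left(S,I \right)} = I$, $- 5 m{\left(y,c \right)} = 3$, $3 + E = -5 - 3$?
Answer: $\frac{10442}{5} \approx 2088.4$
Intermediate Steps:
$E = -11$ ($E = -3 - 8 = -11$)
$m{\left(y,c \right)} = - \frac{3}{5}$ ($m{\left(y,c \right)} = \left(- \frac{1}{5}\right) 3 = - \frac{3}{5}$)
$j = 4$
$g{\left(n \right)} = - \frac{3}{5} + n$
$p{\left(D \right)} = 4$
$\left(-458 + p{\left(16 \right)}\right) g{\left(b{\left(1 \left(-2\right),-4 \right)} \right)} = \left(-458 + 4\right) \left(- \frac{3}{5} - 4\right) = \left(-454\right) \left(- \frac{23}{5}\right) = \frac{10442}{5}$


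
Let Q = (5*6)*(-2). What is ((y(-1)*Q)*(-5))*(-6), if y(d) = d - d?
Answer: 0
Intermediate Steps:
y(d) = 0
Q = -60 (Q = 30*(-2) = -60)
((y(-1)*Q)*(-5))*(-6) = ((0*(-60))*(-5))*(-6) = (0*(-5))*(-6) = 0*(-6) = 0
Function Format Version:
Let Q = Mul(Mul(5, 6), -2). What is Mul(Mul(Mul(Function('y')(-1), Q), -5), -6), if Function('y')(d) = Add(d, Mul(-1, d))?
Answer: 0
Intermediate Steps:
Function('y')(d) = 0
Q = -60 (Q = Mul(30, -2) = -60)
Mul(Mul(Mul(Function('y')(-1), Q), -5), -6) = Mul(Mul(Mul(0, -60), -5), -6) = Mul(Mul(0, -5), -6) = Mul(0, -6) = 0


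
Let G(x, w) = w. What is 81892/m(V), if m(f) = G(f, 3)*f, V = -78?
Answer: -40946/117 ≈ -349.97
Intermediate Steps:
m(f) = 3*f
81892/m(V) = 81892/((3*(-78))) = 81892/(-234) = 81892*(-1/234) = -40946/117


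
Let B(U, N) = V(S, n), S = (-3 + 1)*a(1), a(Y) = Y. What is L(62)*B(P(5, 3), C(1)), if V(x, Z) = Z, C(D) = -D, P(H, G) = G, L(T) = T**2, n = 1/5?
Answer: 3844/5 ≈ 768.80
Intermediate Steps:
n = 1/5 ≈ 0.20000
S = -2 (S = (-3 + 1)*1 = -2*1 = -2)
B(U, N) = 1/5
L(62)*B(P(5, 3), C(1)) = 62**2*(1/5) = 3844*(1/5) = 3844/5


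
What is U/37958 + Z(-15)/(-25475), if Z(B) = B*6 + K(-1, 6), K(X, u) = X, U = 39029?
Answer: 997717953/966980050 ≈ 1.0318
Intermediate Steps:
Z(B) = -1 + 6*B (Z(B) = B*6 - 1 = 6*B - 1 = -1 + 6*B)
U/37958 + Z(-15)/(-25475) = 39029/37958 + (-1 + 6*(-15))/(-25475) = 39029*(1/37958) + (-1 - 90)*(-1/25475) = 39029/37958 - 91*(-1/25475) = 39029/37958 + 91/25475 = 997717953/966980050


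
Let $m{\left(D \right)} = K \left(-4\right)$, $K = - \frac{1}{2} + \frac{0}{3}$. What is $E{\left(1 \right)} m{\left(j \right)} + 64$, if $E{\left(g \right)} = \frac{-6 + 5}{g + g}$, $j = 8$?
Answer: $63$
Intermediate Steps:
$K = - \frac{1}{2}$ ($K = \left(-1\right) \frac{1}{2} + 0 \cdot \frac{1}{3} = - \frac{1}{2} + 0 = - \frac{1}{2} \approx -0.5$)
$E{\left(g \right)} = - \frac{1}{2 g}$
$m{\left(D \right)} = 2$ ($m{\left(D \right)} = \left(- \frac{1}{2}\right) \left(-4\right) = 2$)
$E{\left(1 \right)} m{\left(j \right)} + 64 = - \frac{1}{2 \cdot 1} \cdot 2 + 64 = \left(- \frac{1}{2}\right) 1 \cdot 2 + 64 = \left(- \frac{1}{2}\right) 2 + 64 = -1 + 64 = 63$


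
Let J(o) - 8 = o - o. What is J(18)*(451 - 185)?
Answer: 2128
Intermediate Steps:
J(o) = 8 (J(o) = 8 + (o - o) = 8 + 0 = 8)
J(18)*(451 - 185) = 8*(451 - 185) = 8*266 = 2128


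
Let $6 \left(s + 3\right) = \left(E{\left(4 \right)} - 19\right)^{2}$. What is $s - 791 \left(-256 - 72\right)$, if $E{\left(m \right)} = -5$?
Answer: $259541$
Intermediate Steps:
$s = 93$ ($s = -3 + \frac{\left(-5 - 19\right)^{2}}{6} = -3 + \frac{\left(-24\right)^{2}}{6} = -3 + \frac{1}{6} \cdot 576 = -3 + 96 = 93$)
$s - 791 \left(-256 - 72\right) = 93 - 791 \left(-256 - 72\right) = 93 - -259448 = 93 + 259448 = 259541$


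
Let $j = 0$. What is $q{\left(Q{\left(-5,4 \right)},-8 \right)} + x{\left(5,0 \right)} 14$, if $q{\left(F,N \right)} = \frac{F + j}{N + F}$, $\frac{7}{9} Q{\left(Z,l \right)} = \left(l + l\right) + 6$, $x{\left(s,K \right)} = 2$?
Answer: $\frac{149}{5} \approx 29.8$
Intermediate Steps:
$Q{\left(Z,l \right)} = \frac{54}{7} + \frac{18 l}{7}$ ($Q{\left(Z,l \right)} = \frac{9 \left(\left(l + l\right) + 6\right)}{7} = \frac{9 \left(2 l + 6\right)}{7} = \frac{9 \left(6 + 2 l\right)}{7} = \frac{54}{7} + \frac{18 l}{7}$)
$q{\left(F,N \right)} = \frac{F}{F + N}$ ($q{\left(F,N \right)} = \frac{F + 0}{N + F} = \frac{F}{F + N}$)
$q{\left(Q{\left(-5,4 \right)},-8 \right)} + x{\left(5,0 \right)} 14 = \frac{\frac{54}{7} + \frac{18}{7} \cdot 4}{\left(\frac{54}{7} + \frac{18}{7} \cdot 4\right) - 8} + 2 \cdot 14 = \frac{\frac{54}{7} + \frac{72}{7}}{\left(\frac{54}{7} + \frac{72}{7}\right) - 8} + 28 = \frac{18}{18 - 8} + 28 = \frac{18}{10} + 28 = 18 \cdot \frac{1}{10} + 28 = \frac{9}{5} + 28 = \frac{149}{5}$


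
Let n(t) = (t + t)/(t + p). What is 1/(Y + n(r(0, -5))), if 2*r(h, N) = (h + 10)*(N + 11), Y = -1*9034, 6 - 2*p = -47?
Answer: -113/1020722 ≈ -0.00011071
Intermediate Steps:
p = 53/2 (p = 3 - 1/2*(-47) = 3 + 47/2 = 53/2 ≈ 26.500)
Y = -9034
r(h, N) = (10 + h)*(11 + N)/2 (r(h, N) = ((h + 10)*(N + 11))/2 = ((10 + h)*(11 + N))/2 = (10 + h)*(11 + N)/2)
n(t) = 2*t/(53/2 + t) (n(t) = (t + t)/(t + 53/2) = (2*t)/(53/2 + t) = 2*t/(53/2 + t))
1/(Y + n(r(0, -5))) = 1/(-9034 + 4*(55 + 5*(-5) + (11/2)*0 + (1/2)*(-5)*0)/(53 + 2*(55 + 5*(-5) + (11/2)*0 + (1/2)*(-5)*0))) = 1/(-9034 + 4*(55 - 25 + 0 + 0)/(53 + 2*(55 - 25 + 0 + 0))) = 1/(-9034 + 4*30/(53 + 2*30)) = 1/(-9034 + 4*30/(53 + 60)) = 1/(-9034 + 4*30/113) = 1/(-9034 + 4*30*(1/113)) = 1/(-9034 + 120/113) = 1/(-1020722/113) = -113/1020722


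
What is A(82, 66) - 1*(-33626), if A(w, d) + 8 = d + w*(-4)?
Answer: 33356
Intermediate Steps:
A(w, d) = -8 + d - 4*w (A(w, d) = -8 + (d + w*(-4)) = -8 + (d - 4*w) = -8 + d - 4*w)
A(82, 66) - 1*(-33626) = (-8 + 66 - 4*82) - 1*(-33626) = (-8 + 66 - 328) + 33626 = -270 + 33626 = 33356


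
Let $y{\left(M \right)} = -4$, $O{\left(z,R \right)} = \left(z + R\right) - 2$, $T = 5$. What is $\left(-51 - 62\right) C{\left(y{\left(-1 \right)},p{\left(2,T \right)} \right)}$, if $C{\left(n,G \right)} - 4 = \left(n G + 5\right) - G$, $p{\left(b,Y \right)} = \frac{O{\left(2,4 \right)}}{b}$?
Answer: $113$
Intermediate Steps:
$O{\left(z,R \right)} = -2 + R + z$ ($O{\left(z,R \right)} = \left(R + z\right) - 2 = -2 + R + z$)
$p{\left(b,Y \right)} = \frac{4}{b}$ ($p{\left(b,Y \right)} = \frac{-2 + 4 + 2}{b} = \frac{4}{b}$)
$C{\left(n,G \right)} = 9 - G + G n$ ($C{\left(n,G \right)} = 4 - \left(-5 + G - n G\right) = 4 - \left(-5 + G - G n\right) = 4 + \left(5 - G + G n\right) = 9 - G + G n$)
$\left(-51 - 62\right) C{\left(y{\left(-1 \right)},p{\left(2,T \right)} \right)} = \left(-51 - 62\right) \left(9 - \frac{4}{2} + \frac{4}{2} \left(-4\right)\right) = - 113 \left(9 - 4 \cdot \frac{1}{2} + 4 \cdot \frac{1}{2} \left(-4\right)\right) = - 113 \left(9 - 2 + 2 \left(-4\right)\right) = - 113 \left(9 - 2 - 8\right) = \left(-113\right) \left(-1\right) = 113$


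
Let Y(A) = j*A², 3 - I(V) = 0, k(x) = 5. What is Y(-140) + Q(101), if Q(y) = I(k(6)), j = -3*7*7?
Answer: -2881197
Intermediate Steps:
j = -147 (j = -21*7 = -147)
I(V) = 3 (I(V) = 3 - 1*0 = 3 + 0 = 3)
Q(y) = 3
Y(A) = -147*A²
Y(-140) + Q(101) = -147*(-140)² + 3 = -147*19600 + 3 = -2881200 + 3 = -2881197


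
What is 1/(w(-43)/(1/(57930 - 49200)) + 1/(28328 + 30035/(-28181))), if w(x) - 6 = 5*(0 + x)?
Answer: -798281333/1456520171723629 ≈ -5.4807e-7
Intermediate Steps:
w(x) = 6 + 5*x (w(x) = 6 + 5*(0 + x) = 6 + 5*x)
1/(w(-43)/(1/(57930 - 49200)) + 1/(28328 + 30035/(-28181))) = 1/((6 + 5*(-43))/(1/(57930 - 49200)) + 1/(28328 + 30035/(-28181))) = 1/((6 - 215)/(1/8730) + 1/(28328 + 30035*(-1/28181))) = 1/(-209/1/8730 + 1/(28328 - 30035/28181)) = 1/(-209*8730 + 1/(798281333/28181)) = 1/(-1824570 + 28181/798281333) = 1/(-1456520171723629/798281333) = -798281333/1456520171723629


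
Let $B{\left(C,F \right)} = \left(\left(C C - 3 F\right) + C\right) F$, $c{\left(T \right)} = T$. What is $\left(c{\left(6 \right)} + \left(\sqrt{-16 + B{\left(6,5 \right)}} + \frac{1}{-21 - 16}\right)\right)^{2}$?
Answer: $\frac{211752}{1369} + \frac{442 \sqrt{119}}{37} \approx 284.99$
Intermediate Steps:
$B{\left(C,F \right)} = F \left(C + C^{2} - 3 F\right)$ ($B{\left(C,F \right)} = \left(\left(C^{2} - 3 F\right) + C\right) F = \left(C + C^{2} - 3 F\right) F = F \left(C + C^{2} - 3 F\right)$)
$\left(c{\left(6 \right)} + \left(\sqrt{-16 + B{\left(6,5 \right)}} + \frac{1}{-21 - 16}\right)\right)^{2} = \left(6 + \left(\sqrt{-16 + 5 \left(6 + 6^{2} - 15\right)} + \frac{1}{-21 - 16}\right)\right)^{2} = \left(6 + \left(\sqrt{-16 + 5 \left(6 + 36 - 15\right)} + \frac{1}{-37}\right)\right)^{2} = \left(6 - \left(\frac{1}{37} - \sqrt{-16 + 5 \cdot 27}\right)\right)^{2} = \left(6 - \left(\frac{1}{37} - \sqrt{-16 + 135}\right)\right)^{2} = \left(6 - \left(\frac{1}{37} - \sqrt{119}\right)\right)^{2} = \left(\frac{221}{37} + \sqrt{119}\right)^{2}$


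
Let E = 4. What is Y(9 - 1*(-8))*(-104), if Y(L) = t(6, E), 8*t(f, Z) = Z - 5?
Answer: 13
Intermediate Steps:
t(f, Z) = -5/8 + Z/8 (t(f, Z) = (Z - 5)/8 = (-5 + Z)/8 = -5/8 + Z/8)
Y(L) = -1/8 (Y(L) = -5/8 + (1/8)*4 = -5/8 + 1/2 = -1/8)
Y(9 - 1*(-8))*(-104) = -1/8*(-104) = 13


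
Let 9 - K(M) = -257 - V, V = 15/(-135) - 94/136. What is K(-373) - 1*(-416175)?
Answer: 254861401/612 ≈ 4.1644e+5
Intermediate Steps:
V = -491/612 (V = 15*(-1/135) - 94*1/136 = -⅑ - 47/68 = -491/612 ≈ -0.80229)
K(M) = 162301/612 (K(M) = 9 - (-257 - 1*(-491/612)) = 9 - (-257 + 491/612) = 9 - 1*(-156793/612) = 9 + 156793/612 = 162301/612)
K(-373) - 1*(-416175) = 162301/612 - 1*(-416175) = 162301/612 + 416175 = 254861401/612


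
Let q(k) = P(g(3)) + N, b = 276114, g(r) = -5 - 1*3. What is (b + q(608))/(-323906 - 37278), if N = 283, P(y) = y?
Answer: -276389/361184 ≈ -0.76523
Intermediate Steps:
g(r) = -8 (g(r) = -5 - 3 = -8)
q(k) = 275 (q(k) = -8 + 283 = 275)
(b + q(608))/(-323906 - 37278) = (276114 + 275)/(-323906 - 37278) = 276389/(-361184) = 276389*(-1/361184) = -276389/361184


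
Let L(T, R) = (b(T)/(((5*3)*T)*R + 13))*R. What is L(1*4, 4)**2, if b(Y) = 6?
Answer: 576/64009 ≈ 0.0089987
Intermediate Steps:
L(T, R) = 6*R/(13 + 15*R*T) (L(T, R) = (6/(((5*3)*T)*R + 13))*R = (6/((15*T)*R + 13))*R = (6/(15*R*T + 13))*R = (6/(13 + 15*R*T))*R = 6*R/(13 + 15*R*T))
L(1*4, 4)**2 = (6*4/(13 + 15*4*(1*4)))**2 = (6*4/(13 + 15*4*4))**2 = (6*4/(13 + 240))**2 = (6*4/253)**2 = (6*4*(1/253))**2 = (24/253)**2 = 576/64009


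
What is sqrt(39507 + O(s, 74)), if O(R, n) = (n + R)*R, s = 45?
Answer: sqrt(44862) ≈ 211.81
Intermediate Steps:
O(R, n) = R*(R + n) (O(R, n) = (R + n)*R = R*(R + n))
sqrt(39507 + O(s, 74)) = sqrt(39507 + 45*(45 + 74)) = sqrt(39507 + 45*119) = sqrt(39507 + 5355) = sqrt(44862)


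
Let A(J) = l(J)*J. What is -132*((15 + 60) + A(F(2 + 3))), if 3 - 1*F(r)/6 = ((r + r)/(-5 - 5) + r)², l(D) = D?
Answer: -812988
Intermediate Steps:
F(r) = 18 - 96*r²/25 (F(r) = 18 - 6*((r + r)/(-5 - 5) + r)² = 18 - 6*((2*r)/(-10) + r)² = 18 - 6*((2*r)*(-⅒) + r)² = 18 - 6*(-r/5 + r)² = 18 - 6*16*r²/25 = 18 - 96*r²/25)
A(J) = J² (A(J) = J*J = J²)
-132*((15 + 60) + A(F(2 + 3))) = -132*((15 + 60) + (18 - 96*(2 + 3)²/25)²) = -132*(75 + (18 - 96/25*5²)²) = -132*(75 + (18 - 96/25*25)²) = -132*(75 + (18 - 96)²) = -132*(75 + (-78)²) = -132*(75 + 6084) = -132*6159 = -812988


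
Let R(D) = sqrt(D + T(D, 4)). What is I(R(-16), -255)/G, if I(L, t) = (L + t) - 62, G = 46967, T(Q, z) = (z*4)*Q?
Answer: -317/46967 + 4*I*sqrt(17)/46967 ≈ -0.0067494 + 0.00035115*I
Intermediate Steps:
T(Q, z) = 4*Q*z (T(Q, z) = (4*z)*Q = 4*Q*z)
R(D) = sqrt(17)*sqrt(D) (R(D) = sqrt(D + 4*D*4) = sqrt(D + 16*D) = sqrt(17*D) = sqrt(17)*sqrt(D))
I(L, t) = -62 + L + t
I(R(-16), -255)/G = (-62 + sqrt(17)*sqrt(-16) - 255)/46967 = (-62 + sqrt(17)*(4*I) - 255)*(1/46967) = (-62 + 4*I*sqrt(17) - 255)*(1/46967) = (-317 + 4*I*sqrt(17))*(1/46967) = -317/46967 + 4*I*sqrt(17)/46967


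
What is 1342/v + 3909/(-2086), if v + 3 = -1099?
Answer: -3553565/1149386 ≈ -3.0917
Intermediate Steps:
v = -1102 (v = -3 - 1099 = -1102)
1342/v + 3909/(-2086) = 1342/(-1102) + 3909/(-2086) = 1342*(-1/1102) + 3909*(-1/2086) = -671/551 - 3909/2086 = -3553565/1149386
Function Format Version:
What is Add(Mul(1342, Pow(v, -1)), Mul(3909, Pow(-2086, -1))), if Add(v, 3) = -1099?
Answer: Rational(-3553565, 1149386) ≈ -3.0917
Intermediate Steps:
v = -1102 (v = Add(-3, -1099) = -1102)
Add(Mul(1342, Pow(v, -1)), Mul(3909, Pow(-2086, -1))) = Add(Mul(1342, Pow(-1102, -1)), Mul(3909, Pow(-2086, -1))) = Add(Mul(1342, Rational(-1, 1102)), Mul(3909, Rational(-1, 2086))) = Add(Rational(-671, 551), Rational(-3909, 2086)) = Rational(-3553565, 1149386)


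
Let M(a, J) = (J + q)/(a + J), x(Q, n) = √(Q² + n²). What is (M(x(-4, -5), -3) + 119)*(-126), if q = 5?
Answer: -120141/8 - 63*√41/8 ≈ -15068.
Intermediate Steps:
M(a, J) = (5 + J)/(J + a) (M(a, J) = (J + 5)/(a + J) = (5 + J)/(J + a))
(M(x(-4, -5), -3) + 119)*(-126) = ((5 - 3)/(-3 + √((-4)² + (-5)²)) + 119)*(-126) = (2/(-3 + √(16 + 25)) + 119)*(-126) = (2/(-3 + √41) + 119)*(-126) = (119 + 2/(-3 + √41))*(-126) = -14994 - 252/(-3 + √41)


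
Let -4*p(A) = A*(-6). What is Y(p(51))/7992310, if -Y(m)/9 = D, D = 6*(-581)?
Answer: 15687/3996155 ≈ 0.0039255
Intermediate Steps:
D = -3486
p(A) = 3*A/2 (p(A) = -A*(-6)/4 = -(-3)*A/2 = 3*A/2)
Y(m) = 31374 (Y(m) = -9*(-3486) = 31374)
Y(p(51))/7992310 = 31374/7992310 = 31374*(1/7992310) = 15687/3996155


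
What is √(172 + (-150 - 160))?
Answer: I*√138 ≈ 11.747*I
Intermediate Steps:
√(172 + (-150 - 160)) = √(172 - 310) = √(-138) = I*√138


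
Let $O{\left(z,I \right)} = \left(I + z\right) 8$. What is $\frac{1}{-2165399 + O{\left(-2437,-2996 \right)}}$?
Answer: $- \frac{1}{2208863} \approx -4.5272 \cdot 10^{-7}$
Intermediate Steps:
$O{\left(z,I \right)} = 8 I + 8 z$
$\frac{1}{-2165399 + O{\left(-2437,-2996 \right)}} = \frac{1}{-2165399 + \left(8 \left(-2996\right) + 8 \left(-2437\right)\right)} = \frac{1}{-2165399 - 43464} = \frac{1}{-2208863} = - \frac{1}{2208863}$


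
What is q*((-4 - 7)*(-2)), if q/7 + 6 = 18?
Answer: 1848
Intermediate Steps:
q = 84 (q = -42 + 7*18 = -42 + 126 = 84)
q*((-4 - 7)*(-2)) = 84*((-4 - 7)*(-2)) = 84*(-11*(-2)) = 84*22 = 1848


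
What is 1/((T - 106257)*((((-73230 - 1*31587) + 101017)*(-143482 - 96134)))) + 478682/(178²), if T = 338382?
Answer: 25293471100185607921/1674176882227200000 ≈ 15.108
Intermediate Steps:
1/((T - 106257)*((((-73230 - 1*31587) + 101017)*(-143482 - 96134)))) + 478682/(178²) = 1/((338382 - 106257)*((((-73230 - 1*31587) + 101017)*(-143482 - 96134)))) + 478682/(178²) = 1/(232125*((((-73230 - 31587) + 101017)*(-239616)))) + 478682/31684 = 1/(232125*(((-104817 + 101017)*(-239616)))) + 478682*(1/31684) = 1/(232125*((-3800*(-239616)))) + 239341/15842 = (1/232125)/910540800 + 239341/15842 = (1/232125)*(1/910540800) + 239341/15842 = 1/211359283200000 + 239341/15842 = 25293471100185607921/1674176882227200000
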